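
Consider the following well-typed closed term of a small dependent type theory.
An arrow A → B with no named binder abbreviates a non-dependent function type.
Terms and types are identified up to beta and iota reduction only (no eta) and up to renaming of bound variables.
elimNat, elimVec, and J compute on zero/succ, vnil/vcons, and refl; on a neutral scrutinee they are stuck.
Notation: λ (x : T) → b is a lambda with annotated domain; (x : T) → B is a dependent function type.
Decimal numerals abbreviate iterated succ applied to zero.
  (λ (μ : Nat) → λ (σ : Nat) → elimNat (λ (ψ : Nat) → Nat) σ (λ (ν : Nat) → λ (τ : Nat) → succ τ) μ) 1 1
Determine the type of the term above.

inferred type:
  Nat


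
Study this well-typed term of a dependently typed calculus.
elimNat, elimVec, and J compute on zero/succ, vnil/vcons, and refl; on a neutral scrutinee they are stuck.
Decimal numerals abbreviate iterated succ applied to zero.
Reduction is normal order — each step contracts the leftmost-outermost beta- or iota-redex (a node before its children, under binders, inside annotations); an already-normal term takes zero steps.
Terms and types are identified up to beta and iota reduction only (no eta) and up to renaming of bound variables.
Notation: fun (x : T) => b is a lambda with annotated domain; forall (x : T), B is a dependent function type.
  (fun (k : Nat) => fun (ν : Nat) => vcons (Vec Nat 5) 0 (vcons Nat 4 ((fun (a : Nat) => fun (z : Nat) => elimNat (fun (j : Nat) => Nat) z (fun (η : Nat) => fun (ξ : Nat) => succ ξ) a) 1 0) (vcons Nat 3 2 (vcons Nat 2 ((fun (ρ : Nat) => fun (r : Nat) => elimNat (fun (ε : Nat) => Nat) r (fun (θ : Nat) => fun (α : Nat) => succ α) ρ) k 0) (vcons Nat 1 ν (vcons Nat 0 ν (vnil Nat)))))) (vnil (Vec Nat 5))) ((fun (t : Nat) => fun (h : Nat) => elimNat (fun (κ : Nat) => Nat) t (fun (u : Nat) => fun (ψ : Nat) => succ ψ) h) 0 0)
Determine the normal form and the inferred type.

reduced normal form:
  fun (k : Nat) => vcons (Vec Nat 5) 0 (vcons Nat 4 1 (vcons Nat 3 2 (vcons Nat 2 0 (vcons Nat 1 k (vcons Nat 0 k (vnil Nat)))))) (vnil (Vec Nat 5))
the term's type:
  forall (k : Nat), Vec (Vec Nat 5) 1
observation: 13 normal-order steps separate the term from its normal form.


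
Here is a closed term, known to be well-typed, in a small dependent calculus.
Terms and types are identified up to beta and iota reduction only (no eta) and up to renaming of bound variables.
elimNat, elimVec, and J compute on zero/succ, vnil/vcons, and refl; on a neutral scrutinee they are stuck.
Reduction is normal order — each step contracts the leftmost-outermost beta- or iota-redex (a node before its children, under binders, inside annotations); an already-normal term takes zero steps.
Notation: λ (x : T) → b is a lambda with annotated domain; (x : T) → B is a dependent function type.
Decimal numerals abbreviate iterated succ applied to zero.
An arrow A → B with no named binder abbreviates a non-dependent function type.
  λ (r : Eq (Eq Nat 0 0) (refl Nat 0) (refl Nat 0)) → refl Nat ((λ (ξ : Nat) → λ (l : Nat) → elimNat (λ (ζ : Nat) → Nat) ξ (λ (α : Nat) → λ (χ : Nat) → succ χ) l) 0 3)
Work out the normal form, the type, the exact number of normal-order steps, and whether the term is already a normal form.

resulting normal form:
  λ (r : Eq (Eq Nat 0 0) (refl Nat 0) (refl Nat 0)) → refl Nat 3
inferred type:
  Eq (Eq Nat 0 0) (refl Nat 0) (refl Nat 0) → Eq Nat 3 3
reduction steps (normal order): 12
term was already normal: no
first redex: a beta-redex


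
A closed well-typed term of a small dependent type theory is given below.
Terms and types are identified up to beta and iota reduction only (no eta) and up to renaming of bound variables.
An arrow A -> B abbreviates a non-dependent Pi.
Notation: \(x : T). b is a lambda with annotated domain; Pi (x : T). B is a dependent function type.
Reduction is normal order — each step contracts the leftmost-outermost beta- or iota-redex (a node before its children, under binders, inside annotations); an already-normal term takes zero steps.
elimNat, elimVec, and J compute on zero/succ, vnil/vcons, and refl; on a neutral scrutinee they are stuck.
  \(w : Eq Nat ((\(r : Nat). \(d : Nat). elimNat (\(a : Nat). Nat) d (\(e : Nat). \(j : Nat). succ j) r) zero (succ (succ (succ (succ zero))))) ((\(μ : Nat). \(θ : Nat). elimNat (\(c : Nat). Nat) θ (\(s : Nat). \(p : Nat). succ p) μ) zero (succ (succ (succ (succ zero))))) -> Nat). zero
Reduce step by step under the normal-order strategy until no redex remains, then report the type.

normal-order reduction:
  \(w : Eq Nat ((\(r : Nat). \(d : Nat). elimNat (\(a : Nat). Nat) d (\(e : Nat). \(j : Nat). succ j) r) zero (succ (succ (succ (succ zero))))) ((\(μ : Nat). \(θ : Nat). elimNat (\(c : Nat). Nat) θ (\(s : Nat). \(p : Nat). succ p) μ) zero (succ (succ (succ (succ zero))))) -> Nat). zero
  ~> \(w : Eq Nat ((\(r : Nat). elimNat (\(d : Nat). Nat) r (\(a : Nat). \(e : Nat). succ e) zero) (succ (succ (succ (succ zero))))) ((\(j : Nat). \(μ : Nat). elimNat (\(θ : Nat). Nat) μ (\(c : Nat). \(s : Nat). succ s) j) zero (succ (succ (succ (succ zero))))) -> Nat). zero
  ~> \(w : Eq Nat (elimNat (\(r : Nat). Nat) (succ (succ (succ (succ zero)))) (\(d : Nat). \(a : Nat). succ a) zero) ((\(e : Nat). \(j : Nat). elimNat (\(μ : Nat). Nat) j (\(θ : Nat). \(c : Nat). succ c) e) zero (succ (succ (succ (succ zero))))) -> Nat). zero
  ~> \(w : Eq Nat (succ (succ (succ (succ zero)))) ((\(r : Nat). \(d : Nat). elimNat (\(a : Nat). Nat) d (\(e : Nat). \(j : Nat). succ j) r) zero (succ (succ (succ (succ zero))))) -> Nat). zero
  ~> \(w : Eq Nat (succ (succ (succ (succ zero)))) ((\(r : Nat). elimNat (\(d : Nat). Nat) r (\(a : Nat). \(e : Nat). succ e) zero) (succ (succ (succ (succ zero))))) -> Nat). zero
  ~> \(w : Eq Nat (succ (succ (succ (succ zero)))) (elimNat (\(r : Nat). Nat) (succ (succ (succ (succ zero)))) (\(d : Nat). \(a : Nat). succ a) zero) -> Nat). zero
  ~> \(w : Eq Nat (succ (succ (succ (succ zero)))) (succ (succ (succ (succ zero)))) -> Nat). zero
inferred type:
  (Eq Nat (succ (succ (succ (succ zero)))) (succ (succ (succ (succ zero)))) -> Nat) -> Nat


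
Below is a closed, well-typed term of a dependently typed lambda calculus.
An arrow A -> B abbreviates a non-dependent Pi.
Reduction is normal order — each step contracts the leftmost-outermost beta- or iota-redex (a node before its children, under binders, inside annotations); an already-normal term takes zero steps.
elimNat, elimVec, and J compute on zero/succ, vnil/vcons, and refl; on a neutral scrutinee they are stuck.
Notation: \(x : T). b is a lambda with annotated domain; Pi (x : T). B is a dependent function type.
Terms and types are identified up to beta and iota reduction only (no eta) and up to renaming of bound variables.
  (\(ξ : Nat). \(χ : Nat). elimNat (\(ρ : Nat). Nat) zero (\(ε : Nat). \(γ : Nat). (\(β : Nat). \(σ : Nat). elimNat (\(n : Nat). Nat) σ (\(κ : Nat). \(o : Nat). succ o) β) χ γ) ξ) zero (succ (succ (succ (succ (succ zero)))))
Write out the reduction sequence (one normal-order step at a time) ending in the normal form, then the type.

reduction (normal order):
  (\(ξ : Nat). \(χ : Nat). elimNat (\(ρ : Nat). Nat) zero (\(ε : Nat). \(γ : Nat). (\(β : Nat). \(σ : Nat). elimNat (\(n : Nat). Nat) σ (\(κ : Nat). \(o : Nat). succ o) β) χ γ) ξ) zero (succ (succ (succ (succ (succ zero)))))
  ~> (\(ξ : Nat). elimNat (\(χ : Nat). Nat) zero (\(ρ : Nat). \(ε : Nat). (\(γ : Nat). \(β : Nat). elimNat (\(σ : Nat). Nat) β (\(n : Nat). \(κ : Nat). succ κ) γ) ξ ε) zero) (succ (succ (succ (succ (succ zero)))))
  ~> elimNat (\(ξ : Nat). Nat) zero (\(χ : Nat). \(ρ : Nat). (\(ε : Nat). \(γ : Nat). elimNat (\(β : Nat). Nat) γ (\(σ : Nat). \(n : Nat). succ n) ε) (succ (succ (succ (succ (succ zero))))) ρ) zero
  ~> zero
inferred type:
  Nat


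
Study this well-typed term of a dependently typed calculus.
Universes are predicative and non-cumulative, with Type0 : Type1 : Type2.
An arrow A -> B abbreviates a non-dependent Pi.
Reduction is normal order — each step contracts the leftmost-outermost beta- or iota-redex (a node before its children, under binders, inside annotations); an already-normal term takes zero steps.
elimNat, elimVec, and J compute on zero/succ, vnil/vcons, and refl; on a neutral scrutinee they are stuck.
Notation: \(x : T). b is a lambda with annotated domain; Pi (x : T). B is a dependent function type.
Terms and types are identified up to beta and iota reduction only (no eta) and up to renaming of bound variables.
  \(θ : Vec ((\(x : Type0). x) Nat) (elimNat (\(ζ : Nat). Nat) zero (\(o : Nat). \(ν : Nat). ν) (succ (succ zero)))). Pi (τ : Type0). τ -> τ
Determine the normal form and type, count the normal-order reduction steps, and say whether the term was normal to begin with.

normal form:
  \(θ : Vec Nat zero). Pi (x : Type0). x -> x
inferred type:
  Vec Nat zero -> Type1
normal-order step count: 8
term was already normal: no
first contracted redex: a beta-redex


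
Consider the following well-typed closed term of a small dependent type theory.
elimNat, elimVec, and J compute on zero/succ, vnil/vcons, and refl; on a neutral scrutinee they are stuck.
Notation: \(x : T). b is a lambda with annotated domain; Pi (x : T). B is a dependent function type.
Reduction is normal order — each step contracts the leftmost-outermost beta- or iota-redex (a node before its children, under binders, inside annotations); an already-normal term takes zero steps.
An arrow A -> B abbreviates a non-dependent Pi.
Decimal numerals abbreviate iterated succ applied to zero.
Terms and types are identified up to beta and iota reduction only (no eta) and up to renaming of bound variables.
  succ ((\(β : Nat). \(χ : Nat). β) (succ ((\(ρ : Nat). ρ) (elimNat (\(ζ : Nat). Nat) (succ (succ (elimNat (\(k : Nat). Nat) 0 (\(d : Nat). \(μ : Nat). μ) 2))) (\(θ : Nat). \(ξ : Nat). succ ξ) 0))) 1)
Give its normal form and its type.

reduced normal form:
  4
type:
  Nat


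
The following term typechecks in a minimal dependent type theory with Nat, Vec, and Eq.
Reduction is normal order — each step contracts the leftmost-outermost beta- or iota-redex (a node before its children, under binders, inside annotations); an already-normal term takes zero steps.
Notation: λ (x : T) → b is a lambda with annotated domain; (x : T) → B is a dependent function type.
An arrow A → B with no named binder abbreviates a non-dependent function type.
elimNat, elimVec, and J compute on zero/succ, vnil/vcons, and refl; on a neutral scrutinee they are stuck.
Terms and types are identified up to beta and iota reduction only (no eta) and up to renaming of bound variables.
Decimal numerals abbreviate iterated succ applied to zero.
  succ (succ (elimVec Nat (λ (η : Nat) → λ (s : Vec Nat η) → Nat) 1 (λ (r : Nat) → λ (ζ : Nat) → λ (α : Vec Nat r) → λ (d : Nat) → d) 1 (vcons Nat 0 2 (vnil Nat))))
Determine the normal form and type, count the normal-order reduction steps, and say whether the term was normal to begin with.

reduced normal form:
  3
inferred type:
  Nat
steps to reach normal form (normal order): 6
already normal: no
first contracted redex: an elimVec iota-redex


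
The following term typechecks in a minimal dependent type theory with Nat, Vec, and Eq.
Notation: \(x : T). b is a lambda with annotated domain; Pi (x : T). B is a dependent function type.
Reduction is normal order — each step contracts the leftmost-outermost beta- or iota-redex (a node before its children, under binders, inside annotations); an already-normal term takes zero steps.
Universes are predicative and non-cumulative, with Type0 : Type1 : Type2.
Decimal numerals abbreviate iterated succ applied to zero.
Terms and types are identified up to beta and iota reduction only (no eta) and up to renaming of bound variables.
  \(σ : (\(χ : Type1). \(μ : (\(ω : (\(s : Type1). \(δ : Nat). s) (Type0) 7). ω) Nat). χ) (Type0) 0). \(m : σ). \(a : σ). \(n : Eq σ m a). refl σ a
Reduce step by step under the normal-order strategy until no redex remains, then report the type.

normal-order reduction:
  \(σ : (\(χ : Type1). \(μ : (\(ω : (\(s : Type1). \(δ : Nat). s) (Type0) 7). ω) Nat). χ) (Type0) 0). \(m : σ). \(a : σ). \(n : Eq σ m a). refl σ a
  ~> \(σ : (\(χ : (\(μ : (\(ω : Type1). \(s : Nat). ω) (Type0) 7). μ) Nat). Type0) 0). \(δ : σ). \(m : σ). \(a : Eq σ δ m). refl σ m
  ~> \(σ : Type0). \(χ : σ). \(μ : σ). \(ω : Eq σ χ μ). refl σ μ
type:
  Pi (σ : Type0). Pi (χ : σ). Pi (μ : σ). Pi (ω : Eq σ χ μ). Eq σ μ μ


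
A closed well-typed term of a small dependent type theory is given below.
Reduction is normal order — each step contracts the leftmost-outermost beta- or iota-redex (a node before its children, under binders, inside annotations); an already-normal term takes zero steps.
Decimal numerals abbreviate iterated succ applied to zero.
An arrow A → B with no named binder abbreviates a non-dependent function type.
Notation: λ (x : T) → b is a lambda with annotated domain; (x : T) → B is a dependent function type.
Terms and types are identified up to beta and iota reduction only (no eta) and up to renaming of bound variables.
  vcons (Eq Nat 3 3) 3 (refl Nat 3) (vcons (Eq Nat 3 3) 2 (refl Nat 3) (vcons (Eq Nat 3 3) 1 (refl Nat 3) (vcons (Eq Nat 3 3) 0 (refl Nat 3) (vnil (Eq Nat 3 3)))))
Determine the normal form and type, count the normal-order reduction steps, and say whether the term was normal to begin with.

reduced normal form:
  vcons (Eq Nat 3 3) 3 (refl Nat 3) (vcons (Eq Nat 3 3) 2 (refl Nat 3) (vcons (Eq Nat 3 3) 1 (refl Nat 3) (vcons (Eq Nat 3 3) 0 (refl Nat 3) (vnil (Eq Nat 3 3)))))
inferred type:
  Vec (Eq Nat 3 3) 4
reduction steps (normal order): 0
started in normal form: yes


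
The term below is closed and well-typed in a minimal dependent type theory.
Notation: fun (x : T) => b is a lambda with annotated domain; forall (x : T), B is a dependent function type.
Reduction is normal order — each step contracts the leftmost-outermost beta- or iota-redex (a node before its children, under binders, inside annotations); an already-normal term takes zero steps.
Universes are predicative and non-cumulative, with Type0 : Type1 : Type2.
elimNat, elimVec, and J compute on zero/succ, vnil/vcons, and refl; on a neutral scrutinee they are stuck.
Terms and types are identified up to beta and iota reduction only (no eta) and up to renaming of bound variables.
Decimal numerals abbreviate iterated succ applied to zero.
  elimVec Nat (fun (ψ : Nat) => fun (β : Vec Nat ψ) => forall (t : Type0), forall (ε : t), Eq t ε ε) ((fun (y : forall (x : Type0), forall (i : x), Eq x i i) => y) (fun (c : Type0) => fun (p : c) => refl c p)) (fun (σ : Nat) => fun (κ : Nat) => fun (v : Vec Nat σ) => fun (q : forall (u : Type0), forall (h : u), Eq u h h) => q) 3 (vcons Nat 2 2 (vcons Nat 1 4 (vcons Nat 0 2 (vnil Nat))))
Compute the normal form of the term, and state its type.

resulting normal form:
  fun (ψ : Type0) => fun (β : ψ) => refl ψ β
the term's type:
  forall (ψ : Type0), forall (β : ψ), Eq ψ β β
observation: 17 normal-order steps normalize the term, beginning with an elimVec iota-redex.


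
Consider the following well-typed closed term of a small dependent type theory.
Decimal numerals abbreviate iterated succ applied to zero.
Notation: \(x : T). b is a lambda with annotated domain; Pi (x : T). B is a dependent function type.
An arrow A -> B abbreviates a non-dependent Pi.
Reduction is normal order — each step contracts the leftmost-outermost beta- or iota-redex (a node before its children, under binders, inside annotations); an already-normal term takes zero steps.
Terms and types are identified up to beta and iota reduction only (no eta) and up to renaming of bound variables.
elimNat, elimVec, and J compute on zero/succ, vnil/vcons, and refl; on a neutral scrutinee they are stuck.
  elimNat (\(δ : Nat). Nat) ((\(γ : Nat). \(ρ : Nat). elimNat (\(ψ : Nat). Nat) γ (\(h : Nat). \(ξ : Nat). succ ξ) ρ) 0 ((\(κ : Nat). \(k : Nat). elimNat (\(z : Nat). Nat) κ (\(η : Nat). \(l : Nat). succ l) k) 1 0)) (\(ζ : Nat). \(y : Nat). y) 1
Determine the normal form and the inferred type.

resulting normal form:
  1
the term's type:
  Nat
observation: 13 normal-order steps separate the term from its normal form.


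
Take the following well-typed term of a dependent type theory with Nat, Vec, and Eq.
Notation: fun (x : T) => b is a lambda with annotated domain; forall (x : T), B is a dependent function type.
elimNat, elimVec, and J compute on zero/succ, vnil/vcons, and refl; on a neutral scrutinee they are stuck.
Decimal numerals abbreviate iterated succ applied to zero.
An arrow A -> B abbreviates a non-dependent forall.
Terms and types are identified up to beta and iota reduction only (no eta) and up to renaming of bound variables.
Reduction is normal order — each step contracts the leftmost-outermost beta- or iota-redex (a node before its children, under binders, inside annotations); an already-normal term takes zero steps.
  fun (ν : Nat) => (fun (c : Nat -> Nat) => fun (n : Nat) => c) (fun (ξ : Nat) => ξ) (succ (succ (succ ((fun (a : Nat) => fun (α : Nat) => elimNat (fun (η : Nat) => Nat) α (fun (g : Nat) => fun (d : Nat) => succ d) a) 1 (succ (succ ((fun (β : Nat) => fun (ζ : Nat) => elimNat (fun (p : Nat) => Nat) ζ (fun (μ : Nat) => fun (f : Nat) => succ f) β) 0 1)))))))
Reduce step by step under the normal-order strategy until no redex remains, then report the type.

normal-order reduction sequence:
  fun (ν : Nat) => (fun (c : Nat -> Nat) => fun (n : Nat) => c) (fun (ξ : Nat) => ξ) (succ (succ (succ ((fun (a : Nat) => fun (α : Nat) => elimNat (fun (η : Nat) => Nat) α (fun (g : Nat) => fun (d : Nat) => succ d) a) 1 (succ (succ ((fun (β : Nat) => fun (ζ : Nat) => elimNat (fun (p : Nat) => Nat) ζ (fun (μ : Nat) => fun (f : Nat) => succ f) β) 0 1)))))))
  ~> fun (ν : Nat) => (fun (c : Nat) => fun (n : Nat) => n) (succ (succ (succ ((fun (ξ : Nat) => fun (a : Nat) => elimNat (fun (α : Nat) => Nat) a (fun (η : Nat) => fun (g : Nat) => succ g) ξ) 1 (succ (succ ((fun (d : Nat) => fun (β : Nat) => elimNat (fun (ζ : Nat) => Nat) β (fun (p : Nat) => fun (μ : Nat) => succ μ) d) 0 1)))))))
  ~> fun (ν : Nat) => fun (c : Nat) => c
the term's type:
  Nat -> Nat -> Nat


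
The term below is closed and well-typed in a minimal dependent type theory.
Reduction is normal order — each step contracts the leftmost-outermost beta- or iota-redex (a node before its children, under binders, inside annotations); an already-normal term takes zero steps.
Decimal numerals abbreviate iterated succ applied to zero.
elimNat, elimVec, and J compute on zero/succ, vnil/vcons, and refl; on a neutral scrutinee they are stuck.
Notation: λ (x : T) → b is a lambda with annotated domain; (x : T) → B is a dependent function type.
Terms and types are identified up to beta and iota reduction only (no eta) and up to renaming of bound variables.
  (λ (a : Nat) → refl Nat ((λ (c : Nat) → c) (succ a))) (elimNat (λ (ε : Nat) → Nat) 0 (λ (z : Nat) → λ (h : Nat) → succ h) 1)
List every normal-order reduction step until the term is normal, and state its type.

reduction (normal order):
  (λ (a : Nat) → refl Nat ((λ (c : Nat) → c) (succ a))) (elimNat (λ (ε : Nat) → Nat) 0 (λ (z : Nat) → λ (h : Nat) → succ h) 1)
  ~> refl Nat ((λ (a : Nat) → a) (succ (elimNat (λ (c : Nat) → Nat) 0 (λ (ε : Nat) → λ (z : Nat) → succ z) 1)))
  ~> refl Nat (succ (elimNat (λ (a : Nat) → Nat) 0 (λ (c : Nat) → λ (ε : Nat) → succ ε) 1))
  ~> refl Nat (succ ((λ (a : Nat) → λ (c : Nat) → succ c) 0 (elimNat (λ (ε : Nat) → Nat) 0 (λ (z : Nat) → λ (h : Nat) → succ h) 0)))
  ~> refl Nat (succ ((λ (a : Nat) → succ a) (elimNat (λ (c : Nat) → Nat) 0 (λ (ε : Nat) → λ (z : Nat) → succ z) 0)))
  ~> refl Nat (succ (succ (elimNat (λ (a : Nat) → Nat) 0 (λ (c : Nat) → λ (ε : Nat) → succ ε) 0)))
  ~> refl Nat 2
inferred type:
  Eq Nat 2 2


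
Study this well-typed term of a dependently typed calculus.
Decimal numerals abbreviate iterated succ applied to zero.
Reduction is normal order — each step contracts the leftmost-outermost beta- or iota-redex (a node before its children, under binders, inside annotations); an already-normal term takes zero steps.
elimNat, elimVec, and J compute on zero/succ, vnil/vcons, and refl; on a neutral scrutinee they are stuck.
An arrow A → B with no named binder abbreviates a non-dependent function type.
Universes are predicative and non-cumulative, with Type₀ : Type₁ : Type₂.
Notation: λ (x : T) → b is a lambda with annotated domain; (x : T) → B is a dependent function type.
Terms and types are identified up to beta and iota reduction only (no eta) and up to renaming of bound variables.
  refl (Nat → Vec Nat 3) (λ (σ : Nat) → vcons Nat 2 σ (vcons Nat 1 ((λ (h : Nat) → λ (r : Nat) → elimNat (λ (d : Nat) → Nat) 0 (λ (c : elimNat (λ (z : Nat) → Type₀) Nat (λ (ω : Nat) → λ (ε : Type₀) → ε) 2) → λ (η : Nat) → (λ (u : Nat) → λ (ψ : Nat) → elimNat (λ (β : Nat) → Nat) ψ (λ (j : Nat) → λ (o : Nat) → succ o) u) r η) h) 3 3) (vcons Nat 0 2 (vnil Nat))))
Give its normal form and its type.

reduced normal form:
  refl (Nat → Vec Nat 3) (λ (σ : Nat) → vcons Nat 2 σ (vcons Nat 1 9 (vcons Nat 0 2 (vnil Nat))))
inferred type:
  Eq (Nat → Vec Nat 3) (λ (σ : Nat) → vcons Nat 2 σ (vcons Nat 1 9 (vcons Nat 0 2 (vnil Nat)))) (λ (h : Nat) → vcons Nat 2 h (vcons Nat 1 9 (vcons Nat 0 2 (vnil Nat))))
observation: the term reaches its normal form after 48 normal-order steps.


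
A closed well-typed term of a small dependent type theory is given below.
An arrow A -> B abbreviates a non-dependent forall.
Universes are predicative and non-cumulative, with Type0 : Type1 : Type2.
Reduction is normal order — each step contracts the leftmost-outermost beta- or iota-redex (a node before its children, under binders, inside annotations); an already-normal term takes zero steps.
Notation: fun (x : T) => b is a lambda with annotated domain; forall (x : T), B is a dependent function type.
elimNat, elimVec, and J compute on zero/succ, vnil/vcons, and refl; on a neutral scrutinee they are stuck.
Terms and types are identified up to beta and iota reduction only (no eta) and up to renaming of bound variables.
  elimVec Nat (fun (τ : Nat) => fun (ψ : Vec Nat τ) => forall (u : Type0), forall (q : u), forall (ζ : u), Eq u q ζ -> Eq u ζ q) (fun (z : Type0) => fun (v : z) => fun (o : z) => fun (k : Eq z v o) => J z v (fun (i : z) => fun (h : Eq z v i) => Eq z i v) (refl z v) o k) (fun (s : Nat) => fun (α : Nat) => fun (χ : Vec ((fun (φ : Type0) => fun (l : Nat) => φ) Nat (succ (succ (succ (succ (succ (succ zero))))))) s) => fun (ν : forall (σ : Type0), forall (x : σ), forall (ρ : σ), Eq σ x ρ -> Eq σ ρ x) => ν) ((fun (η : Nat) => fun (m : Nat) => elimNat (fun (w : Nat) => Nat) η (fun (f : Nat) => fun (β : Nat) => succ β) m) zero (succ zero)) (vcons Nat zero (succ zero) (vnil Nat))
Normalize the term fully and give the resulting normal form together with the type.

normal form:
  fun (τ : Type0) => fun (ψ : τ) => fun (u : τ) => fun (q : Eq τ ψ u) => J τ ψ (fun (ζ : τ) => fun (z : Eq τ ψ ζ) => Eq τ ζ ψ) (refl τ ψ) u q
the term's type:
  forall (τ : Type0), forall (ψ : τ), forall (u : τ), Eq τ ψ u -> Eq τ u ψ
observation: normalization takes exactly 6 steps under the normal-order strategy.


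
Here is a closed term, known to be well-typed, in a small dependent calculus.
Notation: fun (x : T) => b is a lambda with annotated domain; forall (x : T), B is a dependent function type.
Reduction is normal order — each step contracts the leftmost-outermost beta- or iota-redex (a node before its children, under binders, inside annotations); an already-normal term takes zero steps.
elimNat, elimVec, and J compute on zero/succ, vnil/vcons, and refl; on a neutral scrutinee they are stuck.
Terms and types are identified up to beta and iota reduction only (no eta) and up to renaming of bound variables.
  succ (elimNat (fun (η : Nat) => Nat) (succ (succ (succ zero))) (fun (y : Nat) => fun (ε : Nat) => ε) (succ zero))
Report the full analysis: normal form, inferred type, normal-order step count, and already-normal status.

reduced normal form:
  succ (succ (succ (succ zero)))
inferred type:
  Nat
normal-order step count: 4
started in normal form: no
first contracted redex: an elimNat iota-redex


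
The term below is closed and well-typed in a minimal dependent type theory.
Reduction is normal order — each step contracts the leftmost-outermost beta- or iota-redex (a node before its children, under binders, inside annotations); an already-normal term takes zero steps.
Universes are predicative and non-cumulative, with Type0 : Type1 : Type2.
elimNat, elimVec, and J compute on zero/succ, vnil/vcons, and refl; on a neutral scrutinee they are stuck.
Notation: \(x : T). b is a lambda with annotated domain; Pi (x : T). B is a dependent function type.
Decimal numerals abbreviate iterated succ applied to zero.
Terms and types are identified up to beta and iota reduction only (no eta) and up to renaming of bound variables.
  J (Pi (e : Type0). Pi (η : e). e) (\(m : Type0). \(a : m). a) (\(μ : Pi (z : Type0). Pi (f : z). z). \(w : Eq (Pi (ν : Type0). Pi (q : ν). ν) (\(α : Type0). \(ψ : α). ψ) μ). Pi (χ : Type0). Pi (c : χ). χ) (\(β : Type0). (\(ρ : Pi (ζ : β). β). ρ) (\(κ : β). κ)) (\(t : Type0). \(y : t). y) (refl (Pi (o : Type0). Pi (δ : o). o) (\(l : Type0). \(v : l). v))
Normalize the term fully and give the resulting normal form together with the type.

reduced normal form:
  \(e : Type0). \(η : e). η
inferred type:
  Pi (e : Type0). Pi (η : e). e
observation: 2 normal-order steps normalize the term, beginning with a J iota-redex.


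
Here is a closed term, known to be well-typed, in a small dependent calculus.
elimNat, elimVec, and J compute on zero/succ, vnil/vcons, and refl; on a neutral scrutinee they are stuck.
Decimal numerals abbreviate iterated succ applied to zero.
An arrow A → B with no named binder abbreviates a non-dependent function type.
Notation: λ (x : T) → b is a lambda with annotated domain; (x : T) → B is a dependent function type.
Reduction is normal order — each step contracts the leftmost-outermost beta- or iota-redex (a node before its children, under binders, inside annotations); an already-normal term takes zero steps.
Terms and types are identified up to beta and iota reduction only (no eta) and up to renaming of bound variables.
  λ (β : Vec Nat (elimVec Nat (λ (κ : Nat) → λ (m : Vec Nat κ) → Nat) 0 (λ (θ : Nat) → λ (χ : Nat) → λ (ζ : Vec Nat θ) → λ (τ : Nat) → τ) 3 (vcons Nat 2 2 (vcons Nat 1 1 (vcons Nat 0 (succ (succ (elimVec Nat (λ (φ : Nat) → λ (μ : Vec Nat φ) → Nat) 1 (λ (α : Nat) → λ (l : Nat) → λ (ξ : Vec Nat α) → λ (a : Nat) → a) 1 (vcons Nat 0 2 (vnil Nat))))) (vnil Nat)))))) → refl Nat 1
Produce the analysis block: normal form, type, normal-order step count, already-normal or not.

reduced normal form:
  λ (β : Vec Nat 0) → refl Nat 1
type:
  Vec Nat 0 → Eq Nat 1 1
steps to reach normal form (normal order): 16
already normal: no
first contracted redex: an elimVec iota-redex


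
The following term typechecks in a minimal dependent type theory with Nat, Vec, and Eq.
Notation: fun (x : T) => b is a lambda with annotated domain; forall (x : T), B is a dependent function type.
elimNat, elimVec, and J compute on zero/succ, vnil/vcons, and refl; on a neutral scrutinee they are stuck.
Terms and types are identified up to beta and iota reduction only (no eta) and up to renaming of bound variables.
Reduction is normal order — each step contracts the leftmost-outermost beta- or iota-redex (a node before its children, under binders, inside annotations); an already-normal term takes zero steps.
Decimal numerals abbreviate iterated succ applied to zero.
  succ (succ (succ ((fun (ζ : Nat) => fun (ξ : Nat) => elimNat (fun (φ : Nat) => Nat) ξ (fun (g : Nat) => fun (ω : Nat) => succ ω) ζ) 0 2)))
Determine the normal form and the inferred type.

resulting normal form:
  5
type:
  Nat
observation: contracting a beta-redex first, the term normalizes in 3 steps.


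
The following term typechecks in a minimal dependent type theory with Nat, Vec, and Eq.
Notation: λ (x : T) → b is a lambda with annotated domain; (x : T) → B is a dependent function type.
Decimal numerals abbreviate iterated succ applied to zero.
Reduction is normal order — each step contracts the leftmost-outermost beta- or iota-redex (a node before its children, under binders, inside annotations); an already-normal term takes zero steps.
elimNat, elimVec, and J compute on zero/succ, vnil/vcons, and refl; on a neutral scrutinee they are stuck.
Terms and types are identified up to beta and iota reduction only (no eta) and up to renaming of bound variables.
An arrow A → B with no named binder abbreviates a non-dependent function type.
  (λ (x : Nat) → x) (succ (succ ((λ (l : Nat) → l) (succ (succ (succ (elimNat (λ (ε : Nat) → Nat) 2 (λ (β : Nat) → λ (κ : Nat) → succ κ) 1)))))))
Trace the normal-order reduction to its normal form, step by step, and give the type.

normal-order reduction sequence:
  (λ (x : Nat) → x) (succ (succ ((λ (l : Nat) → l) (succ (succ (succ (elimNat (λ (ε : Nat) → Nat) 2 (λ (β : Nat) → λ (κ : Nat) → succ κ) 1)))))))
  ~> succ (succ ((λ (x : Nat) → x) (succ (succ (succ (elimNat (λ (l : Nat) → Nat) 2 (λ (ε : Nat) → λ (β : Nat) → succ β) 1))))))
  ~> succ (succ (succ (succ (succ (elimNat (λ (x : Nat) → Nat) 2 (λ (l : Nat) → λ (ε : Nat) → succ ε) 1)))))
  ~> succ (succ (succ (succ (succ ((λ (x : Nat) → λ (l : Nat) → succ l) 0 (elimNat (λ (ε : Nat) → Nat) 2 (λ (β : Nat) → λ (κ : Nat) → succ κ) 0))))))
  ~> succ (succ (succ (succ (succ ((λ (x : Nat) → succ x) (elimNat (λ (l : Nat) → Nat) 2 (λ (ε : Nat) → λ (β : Nat) → succ β) 0))))))
  ~> succ (succ (succ (succ (succ (succ (elimNat (λ (x : Nat) → Nat) 2 (λ (l : Nat) → λ (ε : Nat) → succ ε) 0))))))
  ~> 8
type:
  Nat


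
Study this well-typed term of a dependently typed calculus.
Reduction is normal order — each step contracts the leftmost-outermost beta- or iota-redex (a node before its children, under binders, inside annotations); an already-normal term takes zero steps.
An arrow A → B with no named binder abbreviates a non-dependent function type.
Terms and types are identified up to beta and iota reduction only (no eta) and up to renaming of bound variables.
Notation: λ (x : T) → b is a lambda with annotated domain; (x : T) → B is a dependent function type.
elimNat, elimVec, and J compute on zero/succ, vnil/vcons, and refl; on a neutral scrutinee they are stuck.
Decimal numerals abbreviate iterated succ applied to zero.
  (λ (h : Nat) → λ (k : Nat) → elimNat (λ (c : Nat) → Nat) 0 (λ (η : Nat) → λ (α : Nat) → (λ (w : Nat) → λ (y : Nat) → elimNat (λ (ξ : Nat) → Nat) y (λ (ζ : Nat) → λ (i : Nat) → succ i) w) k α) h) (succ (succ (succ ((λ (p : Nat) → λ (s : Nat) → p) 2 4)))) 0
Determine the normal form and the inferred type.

reduced normal form:
  0
type:
  Nat
observation: contracting a beta-redex first, the term normalizes in 32 steps.


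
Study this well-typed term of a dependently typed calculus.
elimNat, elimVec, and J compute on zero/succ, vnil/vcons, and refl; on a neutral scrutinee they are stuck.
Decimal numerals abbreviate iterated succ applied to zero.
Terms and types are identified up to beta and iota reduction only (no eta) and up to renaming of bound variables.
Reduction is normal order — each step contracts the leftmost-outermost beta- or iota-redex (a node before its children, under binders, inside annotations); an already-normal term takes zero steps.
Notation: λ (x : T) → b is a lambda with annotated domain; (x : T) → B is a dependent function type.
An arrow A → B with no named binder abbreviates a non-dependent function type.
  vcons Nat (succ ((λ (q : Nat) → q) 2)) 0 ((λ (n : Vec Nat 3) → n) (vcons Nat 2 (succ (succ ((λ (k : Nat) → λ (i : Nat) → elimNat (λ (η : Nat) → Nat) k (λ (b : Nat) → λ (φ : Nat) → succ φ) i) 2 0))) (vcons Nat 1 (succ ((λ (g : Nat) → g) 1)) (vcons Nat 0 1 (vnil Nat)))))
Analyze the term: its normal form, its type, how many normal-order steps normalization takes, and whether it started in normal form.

reduced normal form:
  vcons Nat 3 0 (vcons Nat 2 4 (vcons Nat 1 2 (vcons Nat 0 1 (vnil Nat))))
the term's type:
  Vec Nat 4
reduction steps (normal order): 6
term was already normal: no
first redex: a beta-redex


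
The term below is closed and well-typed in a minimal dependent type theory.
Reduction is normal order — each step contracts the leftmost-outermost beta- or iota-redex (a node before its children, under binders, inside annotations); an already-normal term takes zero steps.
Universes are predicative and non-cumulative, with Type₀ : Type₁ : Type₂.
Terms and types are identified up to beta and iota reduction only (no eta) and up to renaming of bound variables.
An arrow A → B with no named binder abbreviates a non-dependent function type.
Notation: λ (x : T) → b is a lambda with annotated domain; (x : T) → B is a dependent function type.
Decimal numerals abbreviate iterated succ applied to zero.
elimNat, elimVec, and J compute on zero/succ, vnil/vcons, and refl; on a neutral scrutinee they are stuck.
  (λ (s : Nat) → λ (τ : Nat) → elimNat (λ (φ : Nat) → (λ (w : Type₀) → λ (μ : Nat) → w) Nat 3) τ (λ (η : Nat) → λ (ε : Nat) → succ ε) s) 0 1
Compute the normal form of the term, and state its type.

normal form:
  1
type:
  Nat
observation: contracting a beta-redex first, the term normalizes in 3 steps.


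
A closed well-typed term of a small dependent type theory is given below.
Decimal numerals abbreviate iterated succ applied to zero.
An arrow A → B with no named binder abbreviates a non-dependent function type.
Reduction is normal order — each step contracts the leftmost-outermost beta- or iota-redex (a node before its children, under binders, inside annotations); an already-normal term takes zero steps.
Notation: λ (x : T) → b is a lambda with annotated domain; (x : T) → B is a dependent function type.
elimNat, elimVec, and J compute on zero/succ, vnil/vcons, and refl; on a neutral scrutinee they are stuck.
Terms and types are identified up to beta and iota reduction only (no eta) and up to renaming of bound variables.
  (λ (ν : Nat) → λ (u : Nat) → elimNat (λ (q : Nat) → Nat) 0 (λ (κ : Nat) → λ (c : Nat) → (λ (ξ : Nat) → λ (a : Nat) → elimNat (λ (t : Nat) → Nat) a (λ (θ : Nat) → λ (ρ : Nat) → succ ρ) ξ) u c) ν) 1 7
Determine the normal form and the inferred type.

resulting normal form:
  7
type:
  Nat
observation: reduction starts at a beta-redex, and 30 normal-order steps reach the normal form.


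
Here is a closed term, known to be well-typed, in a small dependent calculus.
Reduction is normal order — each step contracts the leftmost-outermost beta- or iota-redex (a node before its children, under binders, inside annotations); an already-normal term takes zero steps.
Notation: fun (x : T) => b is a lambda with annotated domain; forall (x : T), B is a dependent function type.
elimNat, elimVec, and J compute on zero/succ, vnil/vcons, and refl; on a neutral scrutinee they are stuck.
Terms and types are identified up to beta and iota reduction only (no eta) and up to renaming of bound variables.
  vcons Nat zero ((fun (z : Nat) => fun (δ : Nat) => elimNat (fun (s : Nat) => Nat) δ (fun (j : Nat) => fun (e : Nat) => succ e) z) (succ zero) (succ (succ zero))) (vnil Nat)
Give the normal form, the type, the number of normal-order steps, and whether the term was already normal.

reduced normal form:
  vcons Nat zero (succ (succ (succ zero))) (vnil Nat)
inferred type:
  Vec Nat (succ zero)
steps to reach normal form (normal order): 6
already normal: no
first redex: a beta-redex


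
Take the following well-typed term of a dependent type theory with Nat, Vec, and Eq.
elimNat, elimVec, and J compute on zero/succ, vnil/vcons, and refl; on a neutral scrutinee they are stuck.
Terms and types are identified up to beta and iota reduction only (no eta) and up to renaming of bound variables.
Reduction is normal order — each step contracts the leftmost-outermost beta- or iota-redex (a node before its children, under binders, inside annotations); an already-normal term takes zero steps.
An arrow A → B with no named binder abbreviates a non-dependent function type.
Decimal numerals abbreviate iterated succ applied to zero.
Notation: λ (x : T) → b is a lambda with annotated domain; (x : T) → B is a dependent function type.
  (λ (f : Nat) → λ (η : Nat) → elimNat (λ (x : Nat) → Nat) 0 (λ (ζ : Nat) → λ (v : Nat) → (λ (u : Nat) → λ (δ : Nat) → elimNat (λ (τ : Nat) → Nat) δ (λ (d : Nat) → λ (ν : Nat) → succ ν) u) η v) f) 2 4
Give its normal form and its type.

normal form:
  8
inferred type:
  Nat
observation: 39 normal-order steps normalize the term, beginning with a beta-redex.


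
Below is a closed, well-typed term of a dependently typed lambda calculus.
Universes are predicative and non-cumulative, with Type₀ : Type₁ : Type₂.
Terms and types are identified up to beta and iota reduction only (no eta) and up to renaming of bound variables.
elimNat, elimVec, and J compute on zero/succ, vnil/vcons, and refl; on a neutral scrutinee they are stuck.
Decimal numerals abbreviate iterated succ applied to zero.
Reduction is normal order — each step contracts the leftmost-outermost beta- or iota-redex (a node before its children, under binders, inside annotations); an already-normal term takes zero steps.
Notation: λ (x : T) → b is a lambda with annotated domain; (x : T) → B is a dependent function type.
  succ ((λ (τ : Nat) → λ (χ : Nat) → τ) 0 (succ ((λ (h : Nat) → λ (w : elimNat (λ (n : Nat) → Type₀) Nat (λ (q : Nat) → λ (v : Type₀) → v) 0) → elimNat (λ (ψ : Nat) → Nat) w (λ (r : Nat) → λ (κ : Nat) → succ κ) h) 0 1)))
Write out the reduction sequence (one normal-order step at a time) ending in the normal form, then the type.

normal-order reduction:
  succ ((λ (τ : Nat) → λ (χ : Nat) → τ) 0 (succ ((λ (h : Nat) → λ (w : elimNat (λ (n : Nat) → Type₀) Nat (λ (q : Nat) → λ (v : Type₀) → v) 0) → elimNat (λ (ψ : Nat) → Nat) w (λ (r : Nat) → λ (κ : Nat) → succ κ) h) 0 1)))
  ~> succ ((λ (τ : Nat) → 0) (succ ((λ (χ : Nat) → λ (h : elimNat (λ (w : Nat) → Type₀) Nat (λ (n : Nat) → λ (q : Type₀) → q) 0) → elimNat (λ (v : Nat) → Nat) h (λ (ψ : Nat) → λ (r : Nat) → succ r) χ) 0 1)))
  ~> 1
the term's type:
  Nat


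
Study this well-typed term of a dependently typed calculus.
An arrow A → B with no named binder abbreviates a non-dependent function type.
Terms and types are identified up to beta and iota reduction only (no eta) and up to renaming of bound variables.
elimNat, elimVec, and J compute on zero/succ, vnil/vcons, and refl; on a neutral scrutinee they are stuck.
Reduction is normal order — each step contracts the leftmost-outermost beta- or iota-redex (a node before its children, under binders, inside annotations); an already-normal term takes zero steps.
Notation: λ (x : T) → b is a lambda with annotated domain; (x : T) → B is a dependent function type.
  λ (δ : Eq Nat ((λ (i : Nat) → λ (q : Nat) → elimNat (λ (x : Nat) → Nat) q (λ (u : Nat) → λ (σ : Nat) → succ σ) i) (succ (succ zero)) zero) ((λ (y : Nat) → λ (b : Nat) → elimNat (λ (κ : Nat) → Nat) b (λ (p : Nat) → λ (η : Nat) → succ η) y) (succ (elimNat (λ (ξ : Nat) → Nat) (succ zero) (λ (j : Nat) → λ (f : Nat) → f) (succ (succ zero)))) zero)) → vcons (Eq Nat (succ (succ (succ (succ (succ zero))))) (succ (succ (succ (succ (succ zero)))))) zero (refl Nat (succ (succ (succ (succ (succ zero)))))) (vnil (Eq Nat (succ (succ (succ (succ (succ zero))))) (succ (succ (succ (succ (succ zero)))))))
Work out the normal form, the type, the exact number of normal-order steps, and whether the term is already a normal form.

reduced normal form:
  λ (δ : Eq Nat (succ (succ zero)) (succ (succ zero))) → vcons (Eq Nat (succ (succ (succ (succ (succ zero))))) (succ (succ (succ (succ (succ zero)))))) zero (refl Nat (succ (succ (succ (succ (succ zero)))))) (vnil (Eq Nat (succ (succ (succ (succ (succ zero))))) (succ (succ (succ (succ (succ zero)))))))
the term's type:
  Eq Nat (succ (succ zero)) (succ (succ zero)) → Vec (Eq Nat (succ (succ (succ (succ (succ zero))))) (succ (succ (succ (succ (succ zero)))))) (succ zero)
steps to reach normal form (normal order): 25
term was already normal: no
first redex: a beta-redex
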